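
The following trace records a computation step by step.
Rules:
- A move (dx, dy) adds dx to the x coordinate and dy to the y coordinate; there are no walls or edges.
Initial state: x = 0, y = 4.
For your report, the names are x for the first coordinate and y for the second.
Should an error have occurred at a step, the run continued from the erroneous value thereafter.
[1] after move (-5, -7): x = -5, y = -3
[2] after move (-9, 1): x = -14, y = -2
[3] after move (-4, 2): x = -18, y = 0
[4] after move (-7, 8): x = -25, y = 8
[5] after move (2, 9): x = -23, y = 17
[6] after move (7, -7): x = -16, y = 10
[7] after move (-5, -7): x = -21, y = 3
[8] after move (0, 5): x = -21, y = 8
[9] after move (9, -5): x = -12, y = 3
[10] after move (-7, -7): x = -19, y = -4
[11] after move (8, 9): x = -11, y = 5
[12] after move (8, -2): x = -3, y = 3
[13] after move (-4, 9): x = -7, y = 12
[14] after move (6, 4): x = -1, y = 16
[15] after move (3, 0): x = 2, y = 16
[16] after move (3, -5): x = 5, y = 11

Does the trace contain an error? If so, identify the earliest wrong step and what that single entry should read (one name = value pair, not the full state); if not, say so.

no error

Recomputing the run from the initial state:
step 1: x = -5, y = -3
step 2: x = -14, y = -2
step 3: x = -18, y = 0
step 4: x = -25, y = 8
step 5: x = -23, y = 17
step 6: x = -16, y = 10
step 7: x = -21, y = 3
step 8: x = -21, y = 8
step 9: x = -12, y = 3
step 10: x = -19, y = -4
step 11: x = -11, y = 5
step 12: x = -3, y = 3
step 13: x = -7, y = 12
step 14: x = -1, y = 16
step 15: x = 2, y = 16
step 16: x = 5, y = 11
This matches the trace at every step.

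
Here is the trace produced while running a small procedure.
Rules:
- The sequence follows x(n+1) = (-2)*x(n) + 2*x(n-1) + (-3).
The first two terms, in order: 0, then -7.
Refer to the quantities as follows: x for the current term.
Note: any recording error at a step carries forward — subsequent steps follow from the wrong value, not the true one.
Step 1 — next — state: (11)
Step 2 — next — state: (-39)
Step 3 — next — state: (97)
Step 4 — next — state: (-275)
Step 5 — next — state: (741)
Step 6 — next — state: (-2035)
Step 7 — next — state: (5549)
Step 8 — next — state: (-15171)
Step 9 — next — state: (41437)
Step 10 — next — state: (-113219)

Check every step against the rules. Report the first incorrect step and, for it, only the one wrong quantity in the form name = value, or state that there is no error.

step 1: x = -2*(-7) + (2)*(0) + (-3) = 11 -> same as recorded
step 2: x = -2*(11) + (2)*(-7) + (-3) = -39 -> exactly as logged
step 3: x = -2*(-39) + (2)*(11) + (-3) = 97 -> same as recorded
step 4: x = -2*(97) + (2)*(-39) + (-3) = -275 -> agrees with the trace
step 5: x = -2*(-275) + (2)*(97) + (-3) = 741 -> same as recorded
step 6: x = -2*(741) + (2)*(-275) + (-3) = -2035 -> matches
step 7: x = -2*(-2035) + (2)*(741) + (-3) = 5549 -> checks out
step 8: x = -2*(5549) + (2)*(-2035) + (-3) = -15171 -> matches
step 9: x = -2*(-15171) + (2)*(5549) + (-3) = 41437 -> matches
step 10: x = -2*(41437) + (2)*(-15171) + (-3) = -113219 -> agrees with the trace
No step deviates from the rules.

no error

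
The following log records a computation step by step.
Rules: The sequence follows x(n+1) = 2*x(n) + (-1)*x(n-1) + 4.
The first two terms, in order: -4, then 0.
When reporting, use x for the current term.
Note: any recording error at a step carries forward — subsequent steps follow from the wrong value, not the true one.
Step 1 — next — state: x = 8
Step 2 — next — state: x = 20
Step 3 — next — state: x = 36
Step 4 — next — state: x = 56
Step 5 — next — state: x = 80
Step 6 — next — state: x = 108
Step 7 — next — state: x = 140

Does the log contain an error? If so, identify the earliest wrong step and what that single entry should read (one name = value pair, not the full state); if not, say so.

no error

1. x = 2*(0) + (-1)*(-4) + (4) = 8 (exactly as logged)
2. x = 2*(8) + (-1)*(0) + (4) = 20 (consistent with the log)
3. x = 2*(20) + (-1)*(8) + (4) = 36 (same as recorded)
4. x = 2*(36) + (-1)*(20) + (4) = 56 (agrees with the log)
5. x = 2*(56) + (-1)*(36) + (4) = 80 (same as recorded)
6. x = 2*(80) + (-1)*(56) + (4) = 108 (confirmed correct)
7. x = 2*(108) + (-1)*(80) + (4) = 140 (exactly as logged)
The whole run recomputes cleanly — no discrepancies.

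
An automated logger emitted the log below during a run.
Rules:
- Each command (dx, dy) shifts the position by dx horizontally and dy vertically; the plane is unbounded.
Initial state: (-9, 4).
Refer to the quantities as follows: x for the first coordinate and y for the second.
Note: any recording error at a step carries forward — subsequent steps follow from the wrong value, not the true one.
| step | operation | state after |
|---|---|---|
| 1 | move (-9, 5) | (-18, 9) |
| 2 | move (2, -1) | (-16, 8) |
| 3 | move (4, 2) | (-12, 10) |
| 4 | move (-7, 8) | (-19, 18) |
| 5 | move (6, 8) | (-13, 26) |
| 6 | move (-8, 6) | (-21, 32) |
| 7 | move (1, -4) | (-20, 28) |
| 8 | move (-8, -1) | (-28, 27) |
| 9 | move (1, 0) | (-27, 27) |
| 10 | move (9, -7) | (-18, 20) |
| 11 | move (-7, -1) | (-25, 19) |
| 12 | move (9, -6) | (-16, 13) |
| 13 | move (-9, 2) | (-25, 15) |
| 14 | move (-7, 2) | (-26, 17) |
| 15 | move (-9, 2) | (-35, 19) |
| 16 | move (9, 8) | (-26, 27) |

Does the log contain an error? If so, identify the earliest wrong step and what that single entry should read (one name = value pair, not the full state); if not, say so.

step 14, x = -32

step 1: x = -9 + (-9) = -18, y = 4 + (5) = 9 -> in agreement
step 2: x = -18 + (2) = -16, y = 9 + (-1) = 8 -> matches
step 3: x = -16 + (4) = -12, y = 8 + (2) = 10 -> exactly as logged
step 4: x = -12 + (-7) = -19, y = 10 + (8) = 18 -> no discrepancy
step 5: x = -19 + (6) = -13, y = 18 + (8) = 26 -> same as recorded
step 6: x = -13 + (-8) = -21, y = 26 + (6) = 32 -> no discrepancy
step 7: x = -21 + (1) = -20, y = 32 + (-4) = 28 -> checks out
step 8: x = -20 + (-8) = -28, y = 28 + (-1) = 27 -> no discrepancy
step 9: x = -28 + (1) = -27, y = 27 + (0) = 27 -> matches
step 10: x = -27 + (9) = -18, y = 27 + (-7) = 20 -> checks out
step 11: x = -18 + (-7) = -25, y = 20 + (-1) = 19 -> in agreement
step 12: x = -25 + (9) = -16, y = 19 + (-6) = 13 -> agrees with the log
step 13: x = -16 + (-9) = -25, y = 13 + (2) = 15 -> confirmed correct
step 14: x = -25 + (-7) = -32, y = 15 + (2) = 17 -> the recorded entry deviates here
So the first discrepancy is step 14, where the right value is x = -32.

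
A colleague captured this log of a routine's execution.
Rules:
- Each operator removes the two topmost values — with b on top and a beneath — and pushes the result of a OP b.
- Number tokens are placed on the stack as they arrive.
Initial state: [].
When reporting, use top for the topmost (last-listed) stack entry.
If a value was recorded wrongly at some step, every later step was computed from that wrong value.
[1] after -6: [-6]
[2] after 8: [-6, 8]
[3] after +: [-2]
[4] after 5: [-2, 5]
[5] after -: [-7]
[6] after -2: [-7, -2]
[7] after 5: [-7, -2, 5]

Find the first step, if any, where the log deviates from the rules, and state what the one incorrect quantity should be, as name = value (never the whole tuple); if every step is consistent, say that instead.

step 3, top = 2

Step 1: push -6: top = -6 — checks out.
Step 2: push 8: top = 8 — in agreement.
Step 3: -6 + 8 = 2 — first mismatch against the log.
That makes step 3 the first incorrect line — top = 2 is what it should show.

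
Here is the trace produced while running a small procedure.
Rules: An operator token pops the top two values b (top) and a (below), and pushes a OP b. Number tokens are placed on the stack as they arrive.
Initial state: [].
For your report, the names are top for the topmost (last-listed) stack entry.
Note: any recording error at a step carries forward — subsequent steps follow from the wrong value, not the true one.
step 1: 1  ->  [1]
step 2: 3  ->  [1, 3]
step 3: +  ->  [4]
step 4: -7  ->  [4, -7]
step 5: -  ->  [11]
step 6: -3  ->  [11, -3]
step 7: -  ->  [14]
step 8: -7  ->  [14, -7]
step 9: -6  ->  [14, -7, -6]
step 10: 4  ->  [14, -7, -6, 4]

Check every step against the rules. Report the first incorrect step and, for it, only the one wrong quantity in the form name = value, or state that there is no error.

no error

Recomputing the run from the initial state:
step 1: [1]
step 2: [1, 3]
step 3: [4]
step 4: [4, -7]
step 5: [11]
step 6: [11, -3]
step 7: [14]
step 8: [14, -7]
step 9: [14, -7, -6]
step 10: [14, -7, -6, 4]
This matches the trace at every step.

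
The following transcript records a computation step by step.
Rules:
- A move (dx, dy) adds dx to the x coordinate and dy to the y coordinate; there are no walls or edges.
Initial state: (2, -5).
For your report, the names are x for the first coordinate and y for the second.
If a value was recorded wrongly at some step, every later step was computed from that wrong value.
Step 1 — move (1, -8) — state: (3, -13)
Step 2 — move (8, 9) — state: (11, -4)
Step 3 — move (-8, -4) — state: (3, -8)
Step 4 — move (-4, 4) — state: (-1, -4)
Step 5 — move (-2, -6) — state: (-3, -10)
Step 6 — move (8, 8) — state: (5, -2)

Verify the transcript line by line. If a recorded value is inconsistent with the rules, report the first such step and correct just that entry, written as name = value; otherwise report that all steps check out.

no error

Recomputing the run from the initial state:
step 1: x = 3, y = -13
step 2: x = 11, y = -4
step 3: x = 3, y = -8
step 4: x = -1, y = -4
step 5: x = -3, y = -10
step 6: x = 5, y = -2
This matches the transcript at every step.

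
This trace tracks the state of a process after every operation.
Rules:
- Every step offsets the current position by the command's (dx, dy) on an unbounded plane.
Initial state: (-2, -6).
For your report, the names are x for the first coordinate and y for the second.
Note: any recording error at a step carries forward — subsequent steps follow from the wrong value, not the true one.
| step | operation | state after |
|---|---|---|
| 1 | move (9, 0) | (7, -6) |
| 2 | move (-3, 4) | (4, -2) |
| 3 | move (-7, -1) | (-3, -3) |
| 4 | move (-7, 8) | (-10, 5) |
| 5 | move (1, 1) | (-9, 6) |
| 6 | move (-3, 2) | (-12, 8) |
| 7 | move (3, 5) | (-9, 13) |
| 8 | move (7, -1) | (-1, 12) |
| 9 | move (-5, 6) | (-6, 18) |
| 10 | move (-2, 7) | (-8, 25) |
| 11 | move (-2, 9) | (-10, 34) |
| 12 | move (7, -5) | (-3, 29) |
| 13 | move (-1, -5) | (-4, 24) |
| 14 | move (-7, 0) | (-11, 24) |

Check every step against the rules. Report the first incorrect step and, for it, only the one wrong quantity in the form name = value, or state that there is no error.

step 8, x = -2

Recomputing the run from the initial state:
step 1: x = 7, y = -6
step 2: x = 4, y = -2
step 3: x = -3, y = -3
step 4: x = -10, y = 5
step 5: x = -9, y = 6
step 6: x = -12, y = 8
step 7: x = -9, y = 13
step 8: x = -2, y = 12
step 9: x = -7, y = 18
step 10: x = -9, y = 25
step 11: x = -11, y = 34
step 12: x = -4, y = 29
step 13: x = -5, y = 24
step 14: x = -12, y = 24
The first disagreement with the trace is at step 8, where the value should be x = -2.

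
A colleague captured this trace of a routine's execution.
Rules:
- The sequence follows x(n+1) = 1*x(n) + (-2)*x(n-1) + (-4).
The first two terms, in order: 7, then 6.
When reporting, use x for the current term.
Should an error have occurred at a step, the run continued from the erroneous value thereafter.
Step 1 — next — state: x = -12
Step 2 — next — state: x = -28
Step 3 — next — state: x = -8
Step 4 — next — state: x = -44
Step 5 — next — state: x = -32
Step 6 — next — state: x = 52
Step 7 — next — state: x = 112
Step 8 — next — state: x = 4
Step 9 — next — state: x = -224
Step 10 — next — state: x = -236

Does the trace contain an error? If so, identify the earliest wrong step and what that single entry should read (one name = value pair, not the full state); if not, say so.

step 4, x = 44

1. x = 1*(6) + (-2)*(7) + (-4) = -12 (confirmed correct)
2. x = 1*(-12) + (-2)*(6) + (-4) = -28 (confirmed correct)
3. x = 1*(-28) + (-2)*(-12) + (-4) = -8 (agrees with the trace)
4. x = 1*(-8) + (-2)*(-28) + (-4) = 44 (the recorded entry deviates here)
That makes step 4 the first incorrect line — x = 44 is what it should show.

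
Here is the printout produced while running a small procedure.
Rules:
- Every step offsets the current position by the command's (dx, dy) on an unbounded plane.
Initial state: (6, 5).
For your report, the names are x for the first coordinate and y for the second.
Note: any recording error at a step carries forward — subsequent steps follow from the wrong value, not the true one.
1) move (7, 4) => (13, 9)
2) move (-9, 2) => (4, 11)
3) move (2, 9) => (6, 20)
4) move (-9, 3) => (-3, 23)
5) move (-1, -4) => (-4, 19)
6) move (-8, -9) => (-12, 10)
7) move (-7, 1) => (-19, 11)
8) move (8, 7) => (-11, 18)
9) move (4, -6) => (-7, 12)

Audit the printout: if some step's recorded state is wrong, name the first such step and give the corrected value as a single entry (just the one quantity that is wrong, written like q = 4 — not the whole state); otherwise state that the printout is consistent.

Recomputing the run from the initial state:
step 1: x = 13, y = 9
step 2: x = 4, y = 11
step 3: x = 6, y = 20
step 4: x = -3, y = 23
step 5: x = -4, y = 19
step 6: x = -12, y = 10
step 7: x = -19, y = 11
step 8: x = -11, y = 18
step 9: x = -7, y = 12
This matches the printout at every step.

no error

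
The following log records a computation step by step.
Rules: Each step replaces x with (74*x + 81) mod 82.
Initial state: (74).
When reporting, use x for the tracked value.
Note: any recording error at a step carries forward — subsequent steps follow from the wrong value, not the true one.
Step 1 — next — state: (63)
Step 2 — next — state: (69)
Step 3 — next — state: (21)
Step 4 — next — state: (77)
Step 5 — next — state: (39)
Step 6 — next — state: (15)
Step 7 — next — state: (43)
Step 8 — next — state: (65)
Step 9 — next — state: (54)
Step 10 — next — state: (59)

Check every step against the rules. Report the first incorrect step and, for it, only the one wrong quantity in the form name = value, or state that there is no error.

step 9, x = 53

Recomputing the run from the initial state:
step 1: x = 63
step 2: x = 69
step 3: x = 21
step 4: x = 77
step 5: x = 39
step 6: x = 15
step 7: x = 43
step 8: x = 65
step 9: x = 53
step 10: x = 67
The first disagreement with the log is at step 9, where the value should be x = 53.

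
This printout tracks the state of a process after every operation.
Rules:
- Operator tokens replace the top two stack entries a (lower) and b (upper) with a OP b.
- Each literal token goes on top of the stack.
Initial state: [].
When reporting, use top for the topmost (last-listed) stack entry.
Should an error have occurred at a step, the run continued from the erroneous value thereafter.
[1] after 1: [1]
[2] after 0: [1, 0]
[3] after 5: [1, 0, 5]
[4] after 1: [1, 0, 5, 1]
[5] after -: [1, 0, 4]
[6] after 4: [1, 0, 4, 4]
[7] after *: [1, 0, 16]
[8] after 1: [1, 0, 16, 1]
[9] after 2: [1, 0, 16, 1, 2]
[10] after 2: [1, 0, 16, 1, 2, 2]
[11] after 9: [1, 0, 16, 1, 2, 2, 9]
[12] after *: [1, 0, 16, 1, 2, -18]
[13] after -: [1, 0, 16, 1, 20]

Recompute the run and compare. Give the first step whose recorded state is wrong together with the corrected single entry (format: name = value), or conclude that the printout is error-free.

step 1: push 1: top = 1 -> verified
step 2: push 0: top = 0 -> in agreement
step 3: push 5: top = 5 -> in agreement
step 4: push 1: top = 1 -> verified
step 5: 5 - 1 = 4 -> exactly as logged
step 6: push 4: top = 4 -> exactly as logged
step 7: 4 * 4 = 16 -> checks out
step 8: push 1: top = 1 -> in agreement
step 9: push 2: top = 2 -> in agreement
step 10: push 2: top = 2 -> same as recorded
step 11: push 9: top = 9 -> exactly as logged
step 12: 2 * 9 = 18 -> the recorded entry deviates here
First incorrect step: 12; the correct value is top = 18.

step 12, top = 18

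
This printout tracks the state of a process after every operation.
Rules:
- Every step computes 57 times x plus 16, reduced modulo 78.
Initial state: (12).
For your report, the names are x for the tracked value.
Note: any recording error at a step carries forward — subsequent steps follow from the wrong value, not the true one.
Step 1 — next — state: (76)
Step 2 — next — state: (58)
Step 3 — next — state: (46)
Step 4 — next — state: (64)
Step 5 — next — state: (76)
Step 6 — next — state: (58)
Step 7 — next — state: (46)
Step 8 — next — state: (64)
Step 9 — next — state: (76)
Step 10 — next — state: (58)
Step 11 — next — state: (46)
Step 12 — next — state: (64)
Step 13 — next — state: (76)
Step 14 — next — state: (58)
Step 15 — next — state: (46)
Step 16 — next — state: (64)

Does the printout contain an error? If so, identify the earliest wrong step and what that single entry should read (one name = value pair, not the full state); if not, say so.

Step 1: x = (57*12 + 16) mod 78 = 76 — no discrepancy.
Step 2: x = (57*76 + 16) mod 78 = 58 — consistent with the printout.
Step 3: x = (57*58 + 16) mod 78 = 46 — exactly as logged.
Step 4: x = (57*46 + 16) mod 78 = 64 — matches.
Step 5: x = (57*64 + 16) mod 78 = 76 — exactly as logged.
Step 6: x = (57*76 + 16) mod 78 = 58 — consistent with the printout.
Step 7: x = (57*58 + 16) mod 78 = 46 — verified.
Step 8: x = (57*46 + 16) mod 78 = 64 — confirmed correct.
Step 9: x = (57*64 + 16) mod 78 = 76 — consistent with the printout.
Step 10: x = (57*76 + 16) mod 78 = 58 — no discrepancy.
Step 11: x = (57*58 + 16) mod 78 = 46 — same as recorded.
Step 12: x = (57*46 + 16) mod 78 = 64 — verified.
Step 13: x = (57*64 + 16) mod 78 = 76 — agrees with the printout.
Step 14: x = (57*76 + 16) mod 78 = 58 — matches.
Step 15: x = (57*58 + 16) mod 78 = 46 — confirmed correct.
Step 16: x = (57*46 + 16) mod 78 = 64 — same as recorded.
No step deviates from the rules.

no error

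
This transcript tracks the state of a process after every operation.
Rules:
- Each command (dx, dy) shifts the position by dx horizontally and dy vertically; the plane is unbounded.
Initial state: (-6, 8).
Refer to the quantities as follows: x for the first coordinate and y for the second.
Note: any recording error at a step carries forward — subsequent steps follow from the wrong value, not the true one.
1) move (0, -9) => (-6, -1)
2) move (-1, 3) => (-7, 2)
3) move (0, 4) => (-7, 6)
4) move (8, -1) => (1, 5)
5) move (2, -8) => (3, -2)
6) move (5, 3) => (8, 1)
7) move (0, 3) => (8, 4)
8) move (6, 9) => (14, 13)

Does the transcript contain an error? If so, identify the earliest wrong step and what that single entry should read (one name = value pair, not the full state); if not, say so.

Recomputing the run from the initial state:
step 1: x = -6, y = -1
step 2: x = -7, y = 2
step 3: x = -7, y = 6
step 4: x = 1, y = 5
step 5: x = 3, y = -3
step 6: x = 8, y = 0
step 7: x = 8, y = 3
step 8: x = 14, y = 12
The first disagreement with the transcript is at step 5, where the value should be y = -3.

step 5, y = -3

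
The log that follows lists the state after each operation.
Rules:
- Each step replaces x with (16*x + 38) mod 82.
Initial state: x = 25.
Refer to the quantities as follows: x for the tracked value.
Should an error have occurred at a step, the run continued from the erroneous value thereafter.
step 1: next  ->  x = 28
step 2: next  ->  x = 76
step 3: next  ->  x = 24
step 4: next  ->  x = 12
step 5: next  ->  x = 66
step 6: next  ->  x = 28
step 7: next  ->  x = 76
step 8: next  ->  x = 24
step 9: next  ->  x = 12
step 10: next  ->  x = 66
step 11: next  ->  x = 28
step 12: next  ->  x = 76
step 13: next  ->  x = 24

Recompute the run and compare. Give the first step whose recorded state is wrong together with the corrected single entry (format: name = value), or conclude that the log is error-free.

step 1: x = (16*25 + 38) mod 82 = 28 -> checks out
step 2: x = (16*28 + 38) mod 82 = 76 -> in agreement
step 3: x = (16*76 + 38) mod 82 = 24 -> same as recorded
step 4: x = (16*24 + 38) mod 82 = 12 -> agrees with the log
step 5: x = (16*12 + 38) mod 82 = 66 -> consistent with the log
step 6: x = (16*66 + 38) mod 82 = 28 -> exactly as logged
step 7: x = (16*28 + 38) mod 82 = 76 -> checks out
step 8: x = (16*76 + 38) mod 82 = 24 -> exactly as logged
step 9: x = (16*24 + 38) mod 82 = 12 -> checks out
step 10: x = (16*12 + 38) mod 82 = 66 -> matches
step 11: x = (16*66 + 38) mod 82 = 28 -> matches
step 12: x = (16*28 + 38) mod 82 = 76 -> exactly as logged
step 13: x = (16*76 + 38) mod 82 = 24 -> consistent with the log
Each recorded entry agrees with the recomputation.

no error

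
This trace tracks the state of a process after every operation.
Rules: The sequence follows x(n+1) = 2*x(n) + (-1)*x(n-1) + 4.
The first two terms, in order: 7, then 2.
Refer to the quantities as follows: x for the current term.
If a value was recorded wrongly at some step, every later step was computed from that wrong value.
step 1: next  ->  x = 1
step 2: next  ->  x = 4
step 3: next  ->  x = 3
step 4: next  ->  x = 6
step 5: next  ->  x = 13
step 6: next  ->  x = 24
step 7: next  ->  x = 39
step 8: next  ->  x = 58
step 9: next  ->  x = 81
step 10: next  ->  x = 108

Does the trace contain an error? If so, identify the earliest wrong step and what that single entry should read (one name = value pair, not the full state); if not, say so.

step 1: x = 2*(2) + (-1)*(7) + (4) = 1 -> confirmed correct
step 2: x = 2*(1) + (-1)*(2) + (4) = 4 -> checks out
step 3: x = 2*(4) + (-1)*(1) + (4) = 11 -> this is not what the trace shows
First deviation found at step 3; the corrected entry is x = 11.

step 3, x = 11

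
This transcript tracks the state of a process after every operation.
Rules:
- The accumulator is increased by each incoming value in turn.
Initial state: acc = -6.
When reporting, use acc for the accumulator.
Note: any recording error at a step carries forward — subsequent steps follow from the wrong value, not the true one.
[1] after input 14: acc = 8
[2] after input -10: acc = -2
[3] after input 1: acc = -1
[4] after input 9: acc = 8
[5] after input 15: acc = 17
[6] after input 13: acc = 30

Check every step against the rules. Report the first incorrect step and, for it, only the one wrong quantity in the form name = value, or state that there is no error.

step 5, acc = 23

Recomputing the run from the initial state:
step 1: acc = 8
step 2: acc = -2
step 3: acc = -1
step 4: acc = 8
step 5: acc = 23
step 6: acc = 36
The first disagreement with the transcript is at step 5, where the value should be acc = 23.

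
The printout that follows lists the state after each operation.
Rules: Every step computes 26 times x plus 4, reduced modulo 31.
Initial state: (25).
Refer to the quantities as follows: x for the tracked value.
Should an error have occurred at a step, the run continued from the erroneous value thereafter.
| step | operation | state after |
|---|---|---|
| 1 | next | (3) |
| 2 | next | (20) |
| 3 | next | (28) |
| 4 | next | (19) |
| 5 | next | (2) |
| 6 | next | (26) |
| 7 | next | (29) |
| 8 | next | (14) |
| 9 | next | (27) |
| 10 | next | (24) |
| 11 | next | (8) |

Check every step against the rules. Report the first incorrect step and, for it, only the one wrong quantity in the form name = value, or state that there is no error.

Recomputing the run from the initial state:
step 1: x = 3
step 2: x = 20
step 3: x = 28
step 4: x = 19
step 5: x = 2
step 6: x = 25
step 7: x = 3
step 8: x = 20
step 9: x = 28
step 10: x = 19
step 11: x = 2
The first disagreement with the printout is at step 6, where the value should be x = 25.

step 6, x = 25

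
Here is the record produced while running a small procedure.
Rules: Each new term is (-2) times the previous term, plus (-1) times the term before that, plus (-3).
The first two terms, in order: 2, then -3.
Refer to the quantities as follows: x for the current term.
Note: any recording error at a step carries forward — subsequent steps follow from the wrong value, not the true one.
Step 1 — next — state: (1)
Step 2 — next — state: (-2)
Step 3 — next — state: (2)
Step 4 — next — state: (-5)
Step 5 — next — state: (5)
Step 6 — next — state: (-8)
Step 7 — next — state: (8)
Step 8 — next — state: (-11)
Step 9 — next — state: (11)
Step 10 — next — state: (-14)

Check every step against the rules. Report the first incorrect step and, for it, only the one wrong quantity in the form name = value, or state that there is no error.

Step 1: x = -2*(-3) + (-1)*(2) + (-3) = 1 — agrees with the record.
Step 2: x = -2*(1) + (-1)*(-3) + (-3) = -2 — same as recorded.
Step 3: x = -2*(-2) + (-1)*(1) + (-3) = 0 — the entry is off here.
The audit stops at step 3: the recorded entry is wrong and should be x = 0.

step 3, x = 0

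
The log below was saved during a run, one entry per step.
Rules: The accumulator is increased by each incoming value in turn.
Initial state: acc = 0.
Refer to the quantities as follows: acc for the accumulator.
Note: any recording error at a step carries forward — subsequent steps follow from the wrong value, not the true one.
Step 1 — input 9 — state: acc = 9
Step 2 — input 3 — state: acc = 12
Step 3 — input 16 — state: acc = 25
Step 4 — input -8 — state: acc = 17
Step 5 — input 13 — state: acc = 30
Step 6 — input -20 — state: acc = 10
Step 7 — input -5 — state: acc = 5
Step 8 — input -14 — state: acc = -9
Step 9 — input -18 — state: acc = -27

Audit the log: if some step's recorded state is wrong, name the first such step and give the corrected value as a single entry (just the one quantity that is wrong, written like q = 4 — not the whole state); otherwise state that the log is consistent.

step 3, acc = 28

Step 1: acc = 0 + 9 = 9 — agrees with the log.
Step 2: acc = 9 + 3 = 12 — in agreement.
Step 3: acc = 12 + 16 = 28 — first mismatch against the log.
First deviation found at step 3; the corrected entry is acc = 28.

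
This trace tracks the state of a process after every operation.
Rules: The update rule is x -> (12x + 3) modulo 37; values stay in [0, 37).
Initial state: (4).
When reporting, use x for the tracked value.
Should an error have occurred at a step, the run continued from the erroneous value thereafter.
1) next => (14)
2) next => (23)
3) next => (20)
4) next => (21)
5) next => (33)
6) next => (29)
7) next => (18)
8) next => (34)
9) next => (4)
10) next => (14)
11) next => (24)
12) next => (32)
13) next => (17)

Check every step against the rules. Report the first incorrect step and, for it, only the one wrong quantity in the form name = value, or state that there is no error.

step 11, x = 23

Step 1: x = (12*4 + 3) mod 37 = 14 — matches.
Step 2: x = (12*14 + 3) mod 37 = 23 — confirmed correct.
Step 3: x = (12*23 + 3) mod 37 = 20 — agrees with the trace.
Step 4: x = (12*20 + 3) mod 37 = 21 — no discrepancy.
Step 5: x = (12*21 + 3) mod 37 = 33 — verified.
Step 6: x = (12*33 + 3) mod 37 = 29 — agrees with the trace.
Step 7: x = (12*29 + 3) mod 37 = 18 — confirmed correct.
Step 8: x = (12*18 + 3) mod 37 = 34 — confirmed correct.
Step 9: x = (12*34 + 3) mod 37 = 4 — verified.
Step 10: x = (12*4 + 3) mod 37 = 14 — in agreement.
Step 11: x = (12*14 + 3) mod 37 = 23 — not what was recorded.
Conclusion: step 11 carries the first error; the entry should be x = 23.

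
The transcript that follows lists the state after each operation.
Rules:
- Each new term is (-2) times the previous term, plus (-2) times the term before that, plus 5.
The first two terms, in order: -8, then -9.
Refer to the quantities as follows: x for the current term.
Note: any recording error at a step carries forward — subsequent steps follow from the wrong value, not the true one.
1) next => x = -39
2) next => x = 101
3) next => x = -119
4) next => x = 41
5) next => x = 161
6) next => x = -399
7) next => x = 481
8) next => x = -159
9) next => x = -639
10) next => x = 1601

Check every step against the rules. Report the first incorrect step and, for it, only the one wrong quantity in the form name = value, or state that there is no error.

Step 1: x = -2*(-9) + (-2)*(-8) + (5) = 39 — not what was recorded.
First incorrect step: 1; the correct value is x = 39.

step 1, x = 39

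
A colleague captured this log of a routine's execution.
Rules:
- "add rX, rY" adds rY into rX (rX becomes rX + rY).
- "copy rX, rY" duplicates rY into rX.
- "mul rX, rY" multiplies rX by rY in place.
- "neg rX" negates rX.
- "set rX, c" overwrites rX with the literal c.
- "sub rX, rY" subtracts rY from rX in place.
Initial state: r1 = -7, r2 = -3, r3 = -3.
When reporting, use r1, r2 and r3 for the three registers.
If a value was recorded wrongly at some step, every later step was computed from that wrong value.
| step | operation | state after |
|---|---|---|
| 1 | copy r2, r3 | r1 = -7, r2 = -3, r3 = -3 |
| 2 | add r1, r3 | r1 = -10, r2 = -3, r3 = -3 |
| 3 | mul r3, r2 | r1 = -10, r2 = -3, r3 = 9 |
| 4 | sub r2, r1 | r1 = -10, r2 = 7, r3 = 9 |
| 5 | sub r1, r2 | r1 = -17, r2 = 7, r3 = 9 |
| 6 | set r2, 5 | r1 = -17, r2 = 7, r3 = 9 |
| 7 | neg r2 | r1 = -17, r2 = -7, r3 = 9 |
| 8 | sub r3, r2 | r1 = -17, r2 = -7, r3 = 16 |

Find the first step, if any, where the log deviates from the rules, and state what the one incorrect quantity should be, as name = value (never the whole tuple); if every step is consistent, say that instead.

Recomputing the run from the initial state:
step 1: r1 = -7, r2 = -3, r3 = -3
step 2: r1 = -10, r2 = -3, r3 = -3
step 3: r1 = -10, r2 = -3, r3 = 9
step 4: r1 = -10, r2 = 7, r3 = 9
step 5: r1 = -17, r2 = 7, r3 = 9
step 6: r1 = -17, r2 = 5, r3 = 9
step 7: r1 = -17, r2 = -5, r3 = 9
step 8: r1 = -17, r2 = -5, r3 = 14
The first disagreement with the log is at step 6, where the value should be r2 = 5.

step 6, r2 = 5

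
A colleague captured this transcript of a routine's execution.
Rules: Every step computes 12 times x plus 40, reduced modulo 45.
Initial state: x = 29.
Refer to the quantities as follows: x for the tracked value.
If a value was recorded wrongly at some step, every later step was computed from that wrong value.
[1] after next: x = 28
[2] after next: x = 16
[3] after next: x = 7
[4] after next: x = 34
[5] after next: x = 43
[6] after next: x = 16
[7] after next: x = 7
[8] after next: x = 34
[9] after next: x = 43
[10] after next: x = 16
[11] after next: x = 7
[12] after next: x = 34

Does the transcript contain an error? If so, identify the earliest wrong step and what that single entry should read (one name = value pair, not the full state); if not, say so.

no error

Recomputing the run from the initial state:
step 1: x = 28
step 2: x = 16
step 3: x = 7
step 4: x = 34
step 5: x = 43
step 6: x = 16
step 7: x = 7
step 8: x = 34
step 9: x = 43
step 10: x = 16
step 11: x = 7
step 12: x = 34
This matches the transcript at every step.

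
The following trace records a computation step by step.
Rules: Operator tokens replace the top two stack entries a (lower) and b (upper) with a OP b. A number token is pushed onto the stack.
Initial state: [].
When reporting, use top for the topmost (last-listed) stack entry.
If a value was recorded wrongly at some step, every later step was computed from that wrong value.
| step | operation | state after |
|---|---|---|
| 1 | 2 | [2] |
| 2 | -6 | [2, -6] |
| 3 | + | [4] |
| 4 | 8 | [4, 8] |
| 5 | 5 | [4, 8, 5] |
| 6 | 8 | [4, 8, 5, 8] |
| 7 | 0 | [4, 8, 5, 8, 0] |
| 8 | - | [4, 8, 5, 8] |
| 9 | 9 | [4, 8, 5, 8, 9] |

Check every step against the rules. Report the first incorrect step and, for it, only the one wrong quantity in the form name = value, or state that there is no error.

Recomputing the run from the initial state:
step 1: [2]
step 2: [2, -6]
step 3: [-4]
step 4: [-4, 8]
step 5: [-4, 8, 5]
step 6: [-4, 8, 5, 8]
step 7: [-4, 8, 5, 8, 0]
step 8: [-4, 8, 5, 8]
step 9: [-4, 8, 5, 8, 9]
The first disagreement with the trace is at step 3, where the value should be top = -4.

step 3, top = -4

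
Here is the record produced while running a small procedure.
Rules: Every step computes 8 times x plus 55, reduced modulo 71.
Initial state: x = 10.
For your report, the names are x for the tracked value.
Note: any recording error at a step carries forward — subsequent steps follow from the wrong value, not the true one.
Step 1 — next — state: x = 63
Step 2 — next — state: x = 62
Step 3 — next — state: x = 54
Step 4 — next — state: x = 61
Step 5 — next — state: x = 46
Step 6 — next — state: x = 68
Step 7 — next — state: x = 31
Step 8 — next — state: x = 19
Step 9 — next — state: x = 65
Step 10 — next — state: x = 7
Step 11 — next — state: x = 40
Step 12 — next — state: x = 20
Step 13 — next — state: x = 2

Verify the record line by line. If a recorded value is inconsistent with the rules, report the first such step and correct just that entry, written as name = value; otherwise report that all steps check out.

step 1, x = 64

1. x = (8*10 + 55) mod 71 = 64 (this is not what the record shows)
The audit stops at step 1: the recorded entry is wrong and should be x = 64.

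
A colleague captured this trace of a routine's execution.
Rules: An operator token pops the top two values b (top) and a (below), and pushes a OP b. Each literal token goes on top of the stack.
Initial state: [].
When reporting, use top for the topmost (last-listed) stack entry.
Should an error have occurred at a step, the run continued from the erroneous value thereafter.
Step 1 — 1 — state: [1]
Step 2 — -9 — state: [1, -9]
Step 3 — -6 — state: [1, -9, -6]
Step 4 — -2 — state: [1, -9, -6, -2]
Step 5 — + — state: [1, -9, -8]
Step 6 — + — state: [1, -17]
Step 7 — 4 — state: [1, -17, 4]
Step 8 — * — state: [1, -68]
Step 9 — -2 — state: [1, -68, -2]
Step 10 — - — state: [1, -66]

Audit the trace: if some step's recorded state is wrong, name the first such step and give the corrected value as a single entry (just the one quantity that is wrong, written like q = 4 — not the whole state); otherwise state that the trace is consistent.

Recomputing the run from the initial state:
step 1: [1]
step 2: [1, -9]
step 3: [1, -9, -6]
step 4: [1, -9, -6, -2]
step 5: [1, -9, -8]
step 6: [1, -17]
step 7: [1, -17, 4]
step 8: [1, -68]
step 9: [1, -68, -2]
step 10: [1, -66]
This matches the trace at every step.

no error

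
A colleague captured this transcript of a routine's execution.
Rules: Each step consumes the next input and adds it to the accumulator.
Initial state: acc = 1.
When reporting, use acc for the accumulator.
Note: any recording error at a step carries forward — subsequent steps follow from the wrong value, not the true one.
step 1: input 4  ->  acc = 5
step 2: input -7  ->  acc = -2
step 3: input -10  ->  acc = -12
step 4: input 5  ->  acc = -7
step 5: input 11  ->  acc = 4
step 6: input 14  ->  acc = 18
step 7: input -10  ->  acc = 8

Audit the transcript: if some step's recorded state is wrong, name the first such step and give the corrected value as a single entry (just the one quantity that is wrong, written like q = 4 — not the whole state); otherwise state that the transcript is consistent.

no error

Recomputing the run from the initial state:
step 1: acc = 5
step 2: acc = -2
step 3: acc = -12
step 4: acc = -7
step 5: acc = 4
step 6: acc = 18
step 7: acc = 8
This matches the transcript at every step.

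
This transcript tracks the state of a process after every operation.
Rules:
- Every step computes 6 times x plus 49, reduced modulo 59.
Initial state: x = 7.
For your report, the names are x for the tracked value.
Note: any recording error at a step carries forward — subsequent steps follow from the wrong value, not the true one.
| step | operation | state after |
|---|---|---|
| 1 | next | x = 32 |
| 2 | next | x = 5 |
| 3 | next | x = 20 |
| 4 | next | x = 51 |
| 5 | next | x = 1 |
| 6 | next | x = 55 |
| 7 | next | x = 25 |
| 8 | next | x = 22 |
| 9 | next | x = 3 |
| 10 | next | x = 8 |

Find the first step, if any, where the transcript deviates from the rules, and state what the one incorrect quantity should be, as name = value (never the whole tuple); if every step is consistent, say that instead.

step 9, x = 4

1. x = (6*7 + 49) mod 59 = 32 (agrees with the transcript)
2. x = (6*32 + 49) mod 59 = 5 (checks out)
3. x = (6*5 + 49) mod 59 = 20 (consistent with the transcript)
4. x = (6*20 + 49) mod 59 = 51 (same as recorded)
5. x = (6*51 + 49) mod 59 = 1 (matches)
6. x = (6*1 + 49) mod 59 = 55 (no discrepancy)
7. x = (6*55 + 49) mod 59 = 25 (agrees with the transcript)
8. x = (6*25 + 49) mod 59 = 22 (no discrepancy)
9. x = (6*22 + 49) mod 59 = 4 (the recorded entry deviates here)
The audit stops at step 9: the recorded entry is wrong and should be x = 4.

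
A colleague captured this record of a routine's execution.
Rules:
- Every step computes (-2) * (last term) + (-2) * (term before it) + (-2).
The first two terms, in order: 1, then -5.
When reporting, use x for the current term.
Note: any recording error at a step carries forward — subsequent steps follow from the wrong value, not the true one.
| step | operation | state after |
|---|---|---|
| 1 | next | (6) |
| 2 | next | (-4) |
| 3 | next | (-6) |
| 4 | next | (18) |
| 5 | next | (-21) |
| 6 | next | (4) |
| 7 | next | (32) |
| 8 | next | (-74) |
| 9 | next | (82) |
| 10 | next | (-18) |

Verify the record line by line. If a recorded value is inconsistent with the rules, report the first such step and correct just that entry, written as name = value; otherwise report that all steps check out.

step 5, x = -26

1. x = -2*(-5) + (-2)*(1) + (-2) = 6 (confirmed correct)
2. x = -2*(6) + (-2)*(-5) + (-2) = -4 (no discrepancy)
3. x = -2*(-4) + (-2)*(6) + (-2) = -6 (same as recorded)
4. x = -2*(-6) + (-2)*(-4) + (-2) = 18 (exactly as logged)
5. x = -2*(18) + (-2)*(-6) + (-2) = -26 (first mismatch against the record)
The audit stops at step 5: the recorded entry is wrong and should be x = -26.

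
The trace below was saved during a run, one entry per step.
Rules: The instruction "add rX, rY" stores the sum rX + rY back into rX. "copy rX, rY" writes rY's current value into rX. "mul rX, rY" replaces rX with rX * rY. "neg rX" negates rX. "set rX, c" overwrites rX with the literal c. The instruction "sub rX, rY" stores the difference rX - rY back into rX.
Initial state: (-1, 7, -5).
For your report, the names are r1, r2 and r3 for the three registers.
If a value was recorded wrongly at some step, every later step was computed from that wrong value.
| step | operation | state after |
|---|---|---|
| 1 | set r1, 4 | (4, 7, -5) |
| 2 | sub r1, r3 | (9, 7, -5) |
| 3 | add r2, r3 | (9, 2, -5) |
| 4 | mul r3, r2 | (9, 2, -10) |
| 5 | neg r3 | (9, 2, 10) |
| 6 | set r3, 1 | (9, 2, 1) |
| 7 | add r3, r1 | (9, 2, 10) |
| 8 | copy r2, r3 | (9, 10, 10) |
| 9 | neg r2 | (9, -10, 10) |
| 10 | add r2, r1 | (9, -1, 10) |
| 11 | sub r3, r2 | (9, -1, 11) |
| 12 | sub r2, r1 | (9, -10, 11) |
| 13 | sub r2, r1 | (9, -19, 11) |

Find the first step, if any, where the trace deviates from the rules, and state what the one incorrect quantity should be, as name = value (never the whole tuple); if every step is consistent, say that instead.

no error

step 1: r1 = 4 -> checks out
step 2: r1 = 4 - -5 = 9 -> verified
step 3: r2 = 7 + -5 = 2 -> in agreement
step 4: r3 = -5 * 2 = -10 -> in agreement
step 5: r3 = -(-10) = 10 -> same as recorded
step 6: r3 = 1 -> checks out
step 7: r3 = 1 + 9 = 10 -> checks out
step 8: r2 = 10 -> exactly as logged
step 9: r2 = -(10) = -10 -> confirmed correct
step 10: r2 = -10 + 9 = -1 -> same as recorded
step 11: r3 = 10 - -1 = 11 -> checks out
step 12: r2 = -1 - 9 = -10 -> no discrepancy
step 13: r2 = -10 - 9 = -19 -> no discrepancy
Every step is consistent.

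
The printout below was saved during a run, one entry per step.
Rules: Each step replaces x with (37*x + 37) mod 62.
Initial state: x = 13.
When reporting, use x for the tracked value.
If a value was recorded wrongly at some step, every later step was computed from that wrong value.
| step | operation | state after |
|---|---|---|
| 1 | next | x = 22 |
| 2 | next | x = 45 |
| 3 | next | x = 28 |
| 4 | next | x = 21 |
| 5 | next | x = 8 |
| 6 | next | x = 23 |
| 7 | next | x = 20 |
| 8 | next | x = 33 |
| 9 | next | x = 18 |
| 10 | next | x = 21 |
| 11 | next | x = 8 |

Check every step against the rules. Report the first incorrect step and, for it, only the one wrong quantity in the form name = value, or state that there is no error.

Step 1: x = (37*13 + 37) mod 62 = 22 — in agreement.
Step 2: x = (37*22 + 37) mod 62 = 45 — verified.
Step 3: x = (37*45 + 37) mod 62 = 28 — agrees with the printout.
Step 4: x = (37*28 + 37) mod 62 = 19 — the printout has a different value.
The earliest wrong entry is at step 4: it should read x = 19.

step 4, x = 19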